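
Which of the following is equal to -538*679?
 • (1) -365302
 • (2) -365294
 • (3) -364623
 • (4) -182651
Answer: 1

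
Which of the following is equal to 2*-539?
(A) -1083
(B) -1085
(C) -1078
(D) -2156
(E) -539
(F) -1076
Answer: C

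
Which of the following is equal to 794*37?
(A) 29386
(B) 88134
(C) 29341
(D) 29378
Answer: D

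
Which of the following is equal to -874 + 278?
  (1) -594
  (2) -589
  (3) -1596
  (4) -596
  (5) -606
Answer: 4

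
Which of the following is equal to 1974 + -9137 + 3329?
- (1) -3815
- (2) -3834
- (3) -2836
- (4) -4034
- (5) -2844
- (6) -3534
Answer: 2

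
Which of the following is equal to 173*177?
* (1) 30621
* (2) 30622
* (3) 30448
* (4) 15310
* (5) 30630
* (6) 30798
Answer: 1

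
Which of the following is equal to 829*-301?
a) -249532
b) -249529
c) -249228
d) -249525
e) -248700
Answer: b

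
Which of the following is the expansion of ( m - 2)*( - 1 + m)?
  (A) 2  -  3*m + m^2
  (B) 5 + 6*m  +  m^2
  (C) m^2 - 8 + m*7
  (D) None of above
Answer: A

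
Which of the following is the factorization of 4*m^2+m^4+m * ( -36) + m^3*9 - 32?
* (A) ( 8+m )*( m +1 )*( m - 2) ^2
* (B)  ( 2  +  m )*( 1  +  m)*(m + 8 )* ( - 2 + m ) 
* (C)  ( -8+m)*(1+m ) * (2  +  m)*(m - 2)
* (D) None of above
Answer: B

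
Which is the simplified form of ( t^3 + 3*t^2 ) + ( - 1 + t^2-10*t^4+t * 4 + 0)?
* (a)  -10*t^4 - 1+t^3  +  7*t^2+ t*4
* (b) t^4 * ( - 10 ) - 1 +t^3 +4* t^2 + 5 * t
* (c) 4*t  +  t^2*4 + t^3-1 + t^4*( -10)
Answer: c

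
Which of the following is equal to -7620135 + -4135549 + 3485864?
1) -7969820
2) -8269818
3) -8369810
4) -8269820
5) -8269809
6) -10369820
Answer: 4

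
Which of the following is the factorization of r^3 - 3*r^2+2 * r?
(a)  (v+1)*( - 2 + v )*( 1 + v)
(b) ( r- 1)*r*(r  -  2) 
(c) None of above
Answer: b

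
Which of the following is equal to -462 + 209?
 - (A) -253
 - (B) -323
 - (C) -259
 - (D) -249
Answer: A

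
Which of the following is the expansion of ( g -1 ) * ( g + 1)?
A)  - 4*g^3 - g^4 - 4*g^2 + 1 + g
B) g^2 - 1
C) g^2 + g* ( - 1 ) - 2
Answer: B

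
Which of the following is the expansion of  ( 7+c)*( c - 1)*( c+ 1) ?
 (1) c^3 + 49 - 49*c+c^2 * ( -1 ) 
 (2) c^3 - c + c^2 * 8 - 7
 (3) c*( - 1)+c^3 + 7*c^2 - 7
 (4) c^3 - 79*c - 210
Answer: 3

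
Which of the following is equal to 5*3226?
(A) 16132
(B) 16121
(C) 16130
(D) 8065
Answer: C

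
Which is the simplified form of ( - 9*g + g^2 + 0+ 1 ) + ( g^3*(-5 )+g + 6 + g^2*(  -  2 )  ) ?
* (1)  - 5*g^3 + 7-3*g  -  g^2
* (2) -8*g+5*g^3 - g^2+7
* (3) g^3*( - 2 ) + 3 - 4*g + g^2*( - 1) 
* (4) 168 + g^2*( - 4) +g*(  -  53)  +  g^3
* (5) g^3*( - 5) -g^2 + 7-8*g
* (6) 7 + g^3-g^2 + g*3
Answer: 5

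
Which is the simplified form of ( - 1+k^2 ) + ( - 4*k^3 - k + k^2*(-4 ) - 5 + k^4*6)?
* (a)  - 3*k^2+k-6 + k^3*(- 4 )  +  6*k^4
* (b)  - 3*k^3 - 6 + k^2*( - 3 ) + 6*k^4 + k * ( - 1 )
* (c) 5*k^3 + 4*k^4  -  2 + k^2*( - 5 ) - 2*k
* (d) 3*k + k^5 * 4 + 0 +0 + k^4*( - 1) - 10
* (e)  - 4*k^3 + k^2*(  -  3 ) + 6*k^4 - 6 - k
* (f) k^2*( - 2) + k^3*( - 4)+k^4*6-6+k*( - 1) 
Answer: e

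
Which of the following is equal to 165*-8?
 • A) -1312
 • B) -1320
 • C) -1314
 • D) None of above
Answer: B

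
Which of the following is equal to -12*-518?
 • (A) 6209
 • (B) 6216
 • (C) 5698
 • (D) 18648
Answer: B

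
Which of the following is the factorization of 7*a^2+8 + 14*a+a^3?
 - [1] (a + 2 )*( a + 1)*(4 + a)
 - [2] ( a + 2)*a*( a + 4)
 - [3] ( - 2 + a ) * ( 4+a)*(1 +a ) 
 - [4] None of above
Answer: 1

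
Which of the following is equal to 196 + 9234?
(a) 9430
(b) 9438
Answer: a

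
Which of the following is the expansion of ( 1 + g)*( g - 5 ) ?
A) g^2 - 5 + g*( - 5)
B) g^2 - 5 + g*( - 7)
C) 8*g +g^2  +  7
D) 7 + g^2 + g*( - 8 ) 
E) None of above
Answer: E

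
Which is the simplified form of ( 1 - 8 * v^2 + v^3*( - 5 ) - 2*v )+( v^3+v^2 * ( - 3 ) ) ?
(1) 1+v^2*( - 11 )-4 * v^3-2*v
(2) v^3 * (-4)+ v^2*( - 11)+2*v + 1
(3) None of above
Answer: 1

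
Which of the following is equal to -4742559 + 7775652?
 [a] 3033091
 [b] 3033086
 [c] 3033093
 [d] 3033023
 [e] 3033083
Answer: c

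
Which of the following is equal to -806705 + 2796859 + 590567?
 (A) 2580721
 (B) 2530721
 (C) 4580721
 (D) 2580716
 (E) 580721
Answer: A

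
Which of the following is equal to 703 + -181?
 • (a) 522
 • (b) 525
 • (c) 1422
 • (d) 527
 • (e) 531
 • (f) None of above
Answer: a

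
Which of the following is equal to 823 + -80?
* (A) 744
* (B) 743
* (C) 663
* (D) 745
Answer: B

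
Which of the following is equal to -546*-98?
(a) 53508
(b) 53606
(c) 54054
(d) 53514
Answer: a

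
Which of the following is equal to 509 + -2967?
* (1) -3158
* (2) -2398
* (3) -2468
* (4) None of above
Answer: 4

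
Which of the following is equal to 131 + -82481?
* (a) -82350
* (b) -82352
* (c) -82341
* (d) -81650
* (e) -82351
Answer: a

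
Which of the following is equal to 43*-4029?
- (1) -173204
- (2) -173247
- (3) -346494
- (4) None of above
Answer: 2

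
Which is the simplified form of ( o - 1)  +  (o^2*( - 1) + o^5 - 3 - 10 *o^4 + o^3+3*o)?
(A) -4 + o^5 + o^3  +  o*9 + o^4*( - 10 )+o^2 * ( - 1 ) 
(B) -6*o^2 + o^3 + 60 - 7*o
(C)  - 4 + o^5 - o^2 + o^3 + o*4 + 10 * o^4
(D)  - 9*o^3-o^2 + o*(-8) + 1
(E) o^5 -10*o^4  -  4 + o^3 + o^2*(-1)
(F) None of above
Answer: F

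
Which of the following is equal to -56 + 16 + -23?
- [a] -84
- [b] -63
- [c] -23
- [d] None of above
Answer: b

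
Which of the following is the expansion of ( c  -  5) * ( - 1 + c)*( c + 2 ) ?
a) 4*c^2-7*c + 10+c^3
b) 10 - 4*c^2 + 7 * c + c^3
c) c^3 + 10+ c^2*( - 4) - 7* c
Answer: c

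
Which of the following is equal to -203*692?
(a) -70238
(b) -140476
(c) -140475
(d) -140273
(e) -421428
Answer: b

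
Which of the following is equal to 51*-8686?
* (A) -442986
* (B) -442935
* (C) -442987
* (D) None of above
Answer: A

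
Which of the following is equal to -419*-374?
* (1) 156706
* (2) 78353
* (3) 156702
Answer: 1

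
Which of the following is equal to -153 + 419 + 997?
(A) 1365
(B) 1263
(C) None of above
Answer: B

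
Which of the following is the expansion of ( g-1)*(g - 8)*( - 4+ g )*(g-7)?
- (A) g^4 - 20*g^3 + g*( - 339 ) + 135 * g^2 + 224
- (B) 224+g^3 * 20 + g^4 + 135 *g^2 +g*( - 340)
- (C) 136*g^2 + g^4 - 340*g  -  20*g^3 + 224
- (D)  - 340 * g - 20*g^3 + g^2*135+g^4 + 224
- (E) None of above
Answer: D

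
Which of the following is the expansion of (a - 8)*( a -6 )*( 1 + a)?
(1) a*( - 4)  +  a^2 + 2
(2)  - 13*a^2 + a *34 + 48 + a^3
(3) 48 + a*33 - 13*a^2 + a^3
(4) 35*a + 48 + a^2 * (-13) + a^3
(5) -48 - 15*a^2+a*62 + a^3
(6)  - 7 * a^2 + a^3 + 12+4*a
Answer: 2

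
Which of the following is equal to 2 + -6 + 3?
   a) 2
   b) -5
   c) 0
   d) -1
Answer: d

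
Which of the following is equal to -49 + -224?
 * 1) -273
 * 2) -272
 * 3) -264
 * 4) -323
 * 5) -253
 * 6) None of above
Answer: 1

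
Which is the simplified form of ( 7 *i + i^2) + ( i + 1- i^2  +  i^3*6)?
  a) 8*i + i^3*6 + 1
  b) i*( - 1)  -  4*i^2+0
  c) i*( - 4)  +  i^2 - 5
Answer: a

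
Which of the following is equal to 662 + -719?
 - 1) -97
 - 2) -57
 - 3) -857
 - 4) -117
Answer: 2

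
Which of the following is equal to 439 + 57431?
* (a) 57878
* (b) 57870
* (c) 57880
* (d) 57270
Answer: b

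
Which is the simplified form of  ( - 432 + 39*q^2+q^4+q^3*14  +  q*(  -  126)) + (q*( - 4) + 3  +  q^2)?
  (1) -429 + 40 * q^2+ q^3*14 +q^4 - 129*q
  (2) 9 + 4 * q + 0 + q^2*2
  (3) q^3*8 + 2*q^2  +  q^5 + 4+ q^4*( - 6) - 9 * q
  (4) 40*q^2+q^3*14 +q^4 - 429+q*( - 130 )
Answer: 4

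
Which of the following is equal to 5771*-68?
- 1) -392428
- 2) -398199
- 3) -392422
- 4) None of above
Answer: 1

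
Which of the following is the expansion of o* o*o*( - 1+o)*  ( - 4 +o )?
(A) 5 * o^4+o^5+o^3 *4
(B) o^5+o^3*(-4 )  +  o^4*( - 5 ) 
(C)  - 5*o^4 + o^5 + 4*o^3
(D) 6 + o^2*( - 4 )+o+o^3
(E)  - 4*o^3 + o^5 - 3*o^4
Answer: C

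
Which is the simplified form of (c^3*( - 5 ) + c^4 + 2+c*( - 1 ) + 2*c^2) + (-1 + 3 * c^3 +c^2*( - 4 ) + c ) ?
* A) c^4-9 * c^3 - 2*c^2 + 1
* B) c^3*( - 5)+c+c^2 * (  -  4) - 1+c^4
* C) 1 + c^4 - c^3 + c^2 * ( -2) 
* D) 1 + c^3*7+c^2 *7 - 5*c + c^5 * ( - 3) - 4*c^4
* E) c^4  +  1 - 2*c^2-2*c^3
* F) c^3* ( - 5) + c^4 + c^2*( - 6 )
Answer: E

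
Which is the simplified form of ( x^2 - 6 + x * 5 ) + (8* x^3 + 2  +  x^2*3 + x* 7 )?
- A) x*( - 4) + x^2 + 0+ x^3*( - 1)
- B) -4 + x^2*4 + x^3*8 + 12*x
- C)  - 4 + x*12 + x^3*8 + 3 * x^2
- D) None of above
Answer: B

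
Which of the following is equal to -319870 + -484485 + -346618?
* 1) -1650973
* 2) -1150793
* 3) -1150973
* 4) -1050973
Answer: 3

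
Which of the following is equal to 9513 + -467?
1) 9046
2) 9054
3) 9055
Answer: 1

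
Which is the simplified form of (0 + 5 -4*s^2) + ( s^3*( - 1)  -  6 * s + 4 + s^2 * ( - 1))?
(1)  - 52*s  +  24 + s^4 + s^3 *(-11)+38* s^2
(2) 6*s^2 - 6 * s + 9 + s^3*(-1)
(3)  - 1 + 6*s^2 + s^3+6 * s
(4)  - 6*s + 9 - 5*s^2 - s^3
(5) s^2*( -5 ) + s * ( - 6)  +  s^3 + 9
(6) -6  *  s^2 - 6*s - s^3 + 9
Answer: 4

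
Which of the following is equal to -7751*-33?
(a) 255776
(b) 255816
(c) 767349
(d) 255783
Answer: d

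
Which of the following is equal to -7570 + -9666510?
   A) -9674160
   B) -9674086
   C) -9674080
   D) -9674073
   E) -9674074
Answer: C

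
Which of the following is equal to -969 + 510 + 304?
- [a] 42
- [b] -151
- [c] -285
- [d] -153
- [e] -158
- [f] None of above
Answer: f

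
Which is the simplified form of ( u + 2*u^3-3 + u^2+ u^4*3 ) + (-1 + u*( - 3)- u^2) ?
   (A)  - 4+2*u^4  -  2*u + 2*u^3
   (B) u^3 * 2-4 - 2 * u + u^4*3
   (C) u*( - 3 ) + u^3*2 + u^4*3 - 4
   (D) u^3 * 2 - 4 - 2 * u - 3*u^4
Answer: B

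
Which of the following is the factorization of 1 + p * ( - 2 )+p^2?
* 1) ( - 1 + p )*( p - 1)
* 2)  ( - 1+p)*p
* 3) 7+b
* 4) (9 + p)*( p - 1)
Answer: 1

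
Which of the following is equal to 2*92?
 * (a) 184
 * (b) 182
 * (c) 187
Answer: a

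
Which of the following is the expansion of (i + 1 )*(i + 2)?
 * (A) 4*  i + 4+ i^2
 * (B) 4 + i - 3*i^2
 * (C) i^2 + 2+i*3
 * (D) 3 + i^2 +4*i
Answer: C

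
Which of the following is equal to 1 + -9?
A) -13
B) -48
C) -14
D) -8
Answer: D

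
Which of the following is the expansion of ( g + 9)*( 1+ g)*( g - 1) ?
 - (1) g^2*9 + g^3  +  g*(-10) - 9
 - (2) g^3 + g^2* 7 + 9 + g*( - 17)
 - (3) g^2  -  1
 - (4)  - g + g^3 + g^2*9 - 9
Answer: 4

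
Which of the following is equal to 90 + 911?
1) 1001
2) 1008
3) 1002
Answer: 1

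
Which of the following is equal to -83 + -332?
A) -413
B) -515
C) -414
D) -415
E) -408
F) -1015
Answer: D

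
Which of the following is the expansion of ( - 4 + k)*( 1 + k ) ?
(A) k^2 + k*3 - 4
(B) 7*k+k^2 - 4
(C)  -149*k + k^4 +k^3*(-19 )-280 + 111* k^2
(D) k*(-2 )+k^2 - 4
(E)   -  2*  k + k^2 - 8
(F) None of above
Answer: F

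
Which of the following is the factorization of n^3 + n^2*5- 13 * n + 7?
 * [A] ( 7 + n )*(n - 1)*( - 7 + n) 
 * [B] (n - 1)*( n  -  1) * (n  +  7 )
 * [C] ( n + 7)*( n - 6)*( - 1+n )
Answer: B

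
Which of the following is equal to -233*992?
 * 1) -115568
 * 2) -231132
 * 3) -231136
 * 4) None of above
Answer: 3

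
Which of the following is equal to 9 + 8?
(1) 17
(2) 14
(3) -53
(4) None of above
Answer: 1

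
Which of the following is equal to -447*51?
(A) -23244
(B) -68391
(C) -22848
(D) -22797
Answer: D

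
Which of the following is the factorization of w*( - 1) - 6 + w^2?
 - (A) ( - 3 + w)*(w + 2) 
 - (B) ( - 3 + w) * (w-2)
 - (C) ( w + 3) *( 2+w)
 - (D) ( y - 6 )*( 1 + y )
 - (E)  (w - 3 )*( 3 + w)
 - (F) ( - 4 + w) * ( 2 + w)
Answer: A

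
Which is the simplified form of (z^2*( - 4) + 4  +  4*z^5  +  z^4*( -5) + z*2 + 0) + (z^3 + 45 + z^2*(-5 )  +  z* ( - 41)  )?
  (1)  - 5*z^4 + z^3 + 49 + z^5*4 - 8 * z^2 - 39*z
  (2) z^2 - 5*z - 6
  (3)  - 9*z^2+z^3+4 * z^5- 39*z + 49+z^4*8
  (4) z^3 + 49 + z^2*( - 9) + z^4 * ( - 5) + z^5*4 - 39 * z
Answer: 4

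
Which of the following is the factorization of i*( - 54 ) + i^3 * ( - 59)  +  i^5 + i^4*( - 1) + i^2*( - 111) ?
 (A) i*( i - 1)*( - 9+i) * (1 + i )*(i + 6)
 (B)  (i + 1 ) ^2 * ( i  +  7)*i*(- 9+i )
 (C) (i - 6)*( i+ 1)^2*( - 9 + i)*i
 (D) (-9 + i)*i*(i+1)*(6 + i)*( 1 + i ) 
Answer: D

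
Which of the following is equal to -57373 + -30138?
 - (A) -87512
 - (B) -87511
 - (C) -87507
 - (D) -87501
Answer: B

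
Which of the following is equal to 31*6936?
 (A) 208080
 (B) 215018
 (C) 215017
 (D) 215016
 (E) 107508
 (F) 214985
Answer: D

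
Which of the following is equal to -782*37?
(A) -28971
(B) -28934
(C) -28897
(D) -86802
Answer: B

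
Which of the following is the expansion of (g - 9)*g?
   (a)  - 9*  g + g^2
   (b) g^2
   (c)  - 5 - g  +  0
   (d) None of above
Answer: a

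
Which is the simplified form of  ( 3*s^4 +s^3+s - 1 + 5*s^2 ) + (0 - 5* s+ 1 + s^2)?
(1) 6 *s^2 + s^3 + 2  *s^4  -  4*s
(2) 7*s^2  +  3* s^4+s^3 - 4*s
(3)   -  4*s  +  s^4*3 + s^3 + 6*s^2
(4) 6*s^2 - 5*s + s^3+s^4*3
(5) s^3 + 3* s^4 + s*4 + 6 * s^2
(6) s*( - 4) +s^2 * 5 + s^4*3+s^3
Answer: 3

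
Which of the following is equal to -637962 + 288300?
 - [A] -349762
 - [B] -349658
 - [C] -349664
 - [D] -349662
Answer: D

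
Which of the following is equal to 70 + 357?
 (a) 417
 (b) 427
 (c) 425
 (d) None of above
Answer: b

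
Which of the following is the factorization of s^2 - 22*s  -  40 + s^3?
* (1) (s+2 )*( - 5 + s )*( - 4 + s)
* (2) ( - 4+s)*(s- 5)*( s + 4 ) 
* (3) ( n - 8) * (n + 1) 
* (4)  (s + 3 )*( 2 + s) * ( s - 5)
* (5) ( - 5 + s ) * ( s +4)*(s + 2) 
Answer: 5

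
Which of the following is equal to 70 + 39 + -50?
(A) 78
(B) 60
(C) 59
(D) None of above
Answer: C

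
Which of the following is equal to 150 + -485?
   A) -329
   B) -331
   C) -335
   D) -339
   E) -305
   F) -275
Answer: C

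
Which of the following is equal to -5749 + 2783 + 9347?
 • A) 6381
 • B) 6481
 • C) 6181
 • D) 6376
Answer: A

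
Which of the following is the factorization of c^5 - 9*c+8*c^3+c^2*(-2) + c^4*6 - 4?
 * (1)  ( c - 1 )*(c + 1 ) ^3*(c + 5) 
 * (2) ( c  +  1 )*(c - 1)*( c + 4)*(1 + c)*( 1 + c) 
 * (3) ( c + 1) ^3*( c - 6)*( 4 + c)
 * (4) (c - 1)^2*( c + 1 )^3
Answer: 2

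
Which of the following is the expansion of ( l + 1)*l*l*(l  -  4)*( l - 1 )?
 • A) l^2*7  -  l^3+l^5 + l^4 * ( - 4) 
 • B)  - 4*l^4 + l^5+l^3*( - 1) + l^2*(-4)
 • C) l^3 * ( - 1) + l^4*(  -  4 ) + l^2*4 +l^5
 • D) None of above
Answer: C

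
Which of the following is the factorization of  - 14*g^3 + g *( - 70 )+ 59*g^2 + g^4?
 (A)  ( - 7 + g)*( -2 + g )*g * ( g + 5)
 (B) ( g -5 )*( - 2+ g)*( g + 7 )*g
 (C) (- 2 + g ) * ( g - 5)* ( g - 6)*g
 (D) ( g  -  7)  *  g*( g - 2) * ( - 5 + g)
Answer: D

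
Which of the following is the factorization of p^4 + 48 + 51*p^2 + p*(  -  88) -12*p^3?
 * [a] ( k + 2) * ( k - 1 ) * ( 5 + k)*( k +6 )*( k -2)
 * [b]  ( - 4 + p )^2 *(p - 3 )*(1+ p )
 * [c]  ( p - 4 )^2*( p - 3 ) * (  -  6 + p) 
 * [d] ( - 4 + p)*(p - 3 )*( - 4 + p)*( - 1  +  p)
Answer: d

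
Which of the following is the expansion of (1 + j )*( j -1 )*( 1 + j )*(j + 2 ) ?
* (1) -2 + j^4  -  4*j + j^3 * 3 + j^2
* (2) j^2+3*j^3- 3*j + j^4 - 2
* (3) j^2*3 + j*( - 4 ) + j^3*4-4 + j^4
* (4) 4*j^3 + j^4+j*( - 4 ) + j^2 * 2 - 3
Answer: 2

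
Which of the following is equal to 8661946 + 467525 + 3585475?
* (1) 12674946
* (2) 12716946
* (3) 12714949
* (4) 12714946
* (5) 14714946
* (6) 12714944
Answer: 4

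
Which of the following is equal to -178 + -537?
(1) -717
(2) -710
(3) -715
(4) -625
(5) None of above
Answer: 3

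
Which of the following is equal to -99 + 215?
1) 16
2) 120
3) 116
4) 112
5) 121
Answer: 3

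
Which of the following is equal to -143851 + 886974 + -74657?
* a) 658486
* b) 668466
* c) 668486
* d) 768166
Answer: b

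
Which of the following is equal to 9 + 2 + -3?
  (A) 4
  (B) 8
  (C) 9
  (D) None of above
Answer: B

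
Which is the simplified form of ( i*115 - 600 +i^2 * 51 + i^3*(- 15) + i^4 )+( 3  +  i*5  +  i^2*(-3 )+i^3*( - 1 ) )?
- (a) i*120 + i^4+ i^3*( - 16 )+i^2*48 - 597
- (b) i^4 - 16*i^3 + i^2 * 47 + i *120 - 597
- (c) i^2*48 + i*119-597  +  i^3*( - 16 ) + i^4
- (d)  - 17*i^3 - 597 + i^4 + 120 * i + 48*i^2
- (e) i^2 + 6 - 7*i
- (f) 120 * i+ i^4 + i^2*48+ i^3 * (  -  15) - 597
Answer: a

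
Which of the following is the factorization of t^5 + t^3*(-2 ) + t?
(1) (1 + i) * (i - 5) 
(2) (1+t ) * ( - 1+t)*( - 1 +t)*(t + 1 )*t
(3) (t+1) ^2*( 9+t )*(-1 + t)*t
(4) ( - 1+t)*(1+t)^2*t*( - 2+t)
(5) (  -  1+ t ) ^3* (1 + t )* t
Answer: 2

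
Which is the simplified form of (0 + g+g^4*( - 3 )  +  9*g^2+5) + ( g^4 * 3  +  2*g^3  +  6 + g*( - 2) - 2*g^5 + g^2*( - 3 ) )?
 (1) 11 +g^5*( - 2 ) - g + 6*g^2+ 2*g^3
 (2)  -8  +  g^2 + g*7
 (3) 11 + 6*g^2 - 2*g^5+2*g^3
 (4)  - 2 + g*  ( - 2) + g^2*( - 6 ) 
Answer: 1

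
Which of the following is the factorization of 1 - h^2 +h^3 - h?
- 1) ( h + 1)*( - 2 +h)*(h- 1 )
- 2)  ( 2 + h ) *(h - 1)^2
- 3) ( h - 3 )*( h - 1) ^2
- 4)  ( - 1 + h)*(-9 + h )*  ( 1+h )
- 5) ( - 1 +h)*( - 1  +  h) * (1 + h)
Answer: 5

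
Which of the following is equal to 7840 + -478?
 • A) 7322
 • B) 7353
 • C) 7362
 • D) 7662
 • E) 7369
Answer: C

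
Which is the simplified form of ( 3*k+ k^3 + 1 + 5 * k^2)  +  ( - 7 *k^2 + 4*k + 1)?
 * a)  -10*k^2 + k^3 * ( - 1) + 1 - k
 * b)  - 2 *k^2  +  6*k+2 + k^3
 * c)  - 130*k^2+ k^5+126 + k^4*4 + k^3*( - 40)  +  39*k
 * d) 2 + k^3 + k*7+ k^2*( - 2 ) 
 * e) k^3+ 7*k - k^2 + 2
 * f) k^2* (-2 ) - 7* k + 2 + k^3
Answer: d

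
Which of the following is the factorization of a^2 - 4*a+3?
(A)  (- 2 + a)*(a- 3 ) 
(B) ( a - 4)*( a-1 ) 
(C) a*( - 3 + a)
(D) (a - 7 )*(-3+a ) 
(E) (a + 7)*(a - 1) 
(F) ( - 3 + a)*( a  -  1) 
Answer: F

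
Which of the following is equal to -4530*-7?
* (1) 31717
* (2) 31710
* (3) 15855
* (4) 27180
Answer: 2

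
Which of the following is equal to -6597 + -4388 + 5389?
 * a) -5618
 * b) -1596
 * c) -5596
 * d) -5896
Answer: c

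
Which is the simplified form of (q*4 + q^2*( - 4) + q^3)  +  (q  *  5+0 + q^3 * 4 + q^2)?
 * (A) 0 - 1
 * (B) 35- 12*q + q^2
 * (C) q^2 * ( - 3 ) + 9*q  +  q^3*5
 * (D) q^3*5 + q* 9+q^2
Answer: C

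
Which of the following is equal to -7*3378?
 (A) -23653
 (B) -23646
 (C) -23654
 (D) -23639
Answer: B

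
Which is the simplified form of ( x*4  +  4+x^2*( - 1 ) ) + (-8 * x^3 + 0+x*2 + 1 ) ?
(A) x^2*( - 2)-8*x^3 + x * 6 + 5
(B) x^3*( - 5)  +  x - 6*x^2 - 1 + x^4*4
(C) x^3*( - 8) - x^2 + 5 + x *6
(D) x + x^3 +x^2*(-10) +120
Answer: C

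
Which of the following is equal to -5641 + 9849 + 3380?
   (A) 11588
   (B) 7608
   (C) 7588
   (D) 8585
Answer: C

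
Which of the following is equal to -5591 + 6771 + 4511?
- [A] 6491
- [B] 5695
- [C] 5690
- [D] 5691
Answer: D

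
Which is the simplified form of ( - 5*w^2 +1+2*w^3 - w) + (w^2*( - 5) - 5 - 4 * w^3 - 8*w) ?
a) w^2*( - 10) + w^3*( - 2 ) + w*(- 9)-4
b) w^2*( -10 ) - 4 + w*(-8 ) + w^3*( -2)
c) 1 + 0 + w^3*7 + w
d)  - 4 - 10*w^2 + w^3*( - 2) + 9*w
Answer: a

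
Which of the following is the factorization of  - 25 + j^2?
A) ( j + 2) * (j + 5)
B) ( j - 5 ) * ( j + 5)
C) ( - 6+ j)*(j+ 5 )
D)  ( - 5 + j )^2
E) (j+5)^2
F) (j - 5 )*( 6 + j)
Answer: B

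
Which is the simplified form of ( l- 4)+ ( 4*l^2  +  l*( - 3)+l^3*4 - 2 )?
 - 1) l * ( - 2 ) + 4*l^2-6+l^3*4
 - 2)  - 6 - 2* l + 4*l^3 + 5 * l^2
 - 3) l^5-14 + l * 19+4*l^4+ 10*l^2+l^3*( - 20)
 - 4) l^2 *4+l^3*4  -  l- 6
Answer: 1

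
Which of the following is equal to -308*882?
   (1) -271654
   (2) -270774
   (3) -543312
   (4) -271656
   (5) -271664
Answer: 4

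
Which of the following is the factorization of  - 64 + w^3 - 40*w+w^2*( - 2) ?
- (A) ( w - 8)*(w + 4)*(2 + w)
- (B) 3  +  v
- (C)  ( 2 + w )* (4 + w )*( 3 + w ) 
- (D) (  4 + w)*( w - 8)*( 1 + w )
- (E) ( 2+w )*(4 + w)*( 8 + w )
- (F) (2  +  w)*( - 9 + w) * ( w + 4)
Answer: A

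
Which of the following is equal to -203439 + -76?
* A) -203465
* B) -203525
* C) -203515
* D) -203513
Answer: C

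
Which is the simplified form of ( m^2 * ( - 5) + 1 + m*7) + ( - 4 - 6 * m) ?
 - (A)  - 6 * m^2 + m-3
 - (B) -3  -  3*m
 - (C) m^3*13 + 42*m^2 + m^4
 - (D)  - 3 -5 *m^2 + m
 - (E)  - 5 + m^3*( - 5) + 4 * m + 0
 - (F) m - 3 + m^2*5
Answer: D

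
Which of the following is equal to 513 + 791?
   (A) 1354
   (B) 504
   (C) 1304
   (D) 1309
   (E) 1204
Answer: C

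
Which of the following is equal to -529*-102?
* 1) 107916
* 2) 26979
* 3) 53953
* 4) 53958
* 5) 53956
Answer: 4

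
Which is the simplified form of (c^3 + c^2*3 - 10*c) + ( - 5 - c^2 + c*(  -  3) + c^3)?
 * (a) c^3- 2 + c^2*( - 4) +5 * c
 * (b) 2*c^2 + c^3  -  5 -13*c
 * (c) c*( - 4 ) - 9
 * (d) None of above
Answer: d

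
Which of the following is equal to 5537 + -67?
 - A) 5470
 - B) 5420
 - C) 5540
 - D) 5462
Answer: A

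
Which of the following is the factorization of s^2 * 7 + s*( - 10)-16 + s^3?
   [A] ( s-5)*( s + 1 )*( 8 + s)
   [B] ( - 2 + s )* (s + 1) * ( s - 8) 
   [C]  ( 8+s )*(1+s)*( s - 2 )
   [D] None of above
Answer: C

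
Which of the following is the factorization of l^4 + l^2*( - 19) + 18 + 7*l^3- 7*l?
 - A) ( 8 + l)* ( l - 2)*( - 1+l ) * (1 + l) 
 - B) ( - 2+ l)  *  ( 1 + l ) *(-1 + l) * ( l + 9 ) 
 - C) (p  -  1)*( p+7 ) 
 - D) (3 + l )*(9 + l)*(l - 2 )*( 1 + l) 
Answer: B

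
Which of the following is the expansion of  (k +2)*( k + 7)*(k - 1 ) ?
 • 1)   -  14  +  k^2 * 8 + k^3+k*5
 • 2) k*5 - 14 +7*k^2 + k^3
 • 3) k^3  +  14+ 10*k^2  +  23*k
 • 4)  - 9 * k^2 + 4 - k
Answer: 1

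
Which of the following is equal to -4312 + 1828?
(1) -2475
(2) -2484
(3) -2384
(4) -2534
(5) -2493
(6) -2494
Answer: 2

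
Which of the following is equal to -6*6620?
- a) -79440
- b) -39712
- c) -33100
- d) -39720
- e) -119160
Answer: d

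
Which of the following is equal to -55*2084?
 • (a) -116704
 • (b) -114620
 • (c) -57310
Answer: b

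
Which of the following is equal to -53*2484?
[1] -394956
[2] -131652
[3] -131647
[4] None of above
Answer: 2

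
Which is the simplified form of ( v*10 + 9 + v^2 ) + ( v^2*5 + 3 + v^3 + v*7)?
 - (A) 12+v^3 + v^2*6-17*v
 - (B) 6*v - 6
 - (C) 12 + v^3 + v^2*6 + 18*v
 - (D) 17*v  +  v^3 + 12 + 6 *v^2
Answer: D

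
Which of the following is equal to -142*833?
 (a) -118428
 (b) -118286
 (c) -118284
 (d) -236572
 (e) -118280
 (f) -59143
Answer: b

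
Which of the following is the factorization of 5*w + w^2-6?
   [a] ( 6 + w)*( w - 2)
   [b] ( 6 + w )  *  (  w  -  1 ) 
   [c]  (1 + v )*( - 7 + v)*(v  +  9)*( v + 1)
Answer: b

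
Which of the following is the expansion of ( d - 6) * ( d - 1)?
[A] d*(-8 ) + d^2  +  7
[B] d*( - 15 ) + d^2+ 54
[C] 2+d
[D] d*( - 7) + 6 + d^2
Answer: D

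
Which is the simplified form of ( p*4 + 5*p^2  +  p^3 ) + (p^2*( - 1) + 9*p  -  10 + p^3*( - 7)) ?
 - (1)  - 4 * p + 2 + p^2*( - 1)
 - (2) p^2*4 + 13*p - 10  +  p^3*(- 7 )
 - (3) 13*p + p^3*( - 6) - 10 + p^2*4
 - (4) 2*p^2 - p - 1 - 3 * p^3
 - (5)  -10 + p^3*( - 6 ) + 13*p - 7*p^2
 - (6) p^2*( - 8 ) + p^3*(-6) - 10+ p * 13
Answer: 3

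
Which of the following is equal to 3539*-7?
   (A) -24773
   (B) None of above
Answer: A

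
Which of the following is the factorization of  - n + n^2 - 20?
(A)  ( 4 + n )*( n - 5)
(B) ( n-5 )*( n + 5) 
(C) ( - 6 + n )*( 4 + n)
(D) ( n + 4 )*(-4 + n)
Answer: A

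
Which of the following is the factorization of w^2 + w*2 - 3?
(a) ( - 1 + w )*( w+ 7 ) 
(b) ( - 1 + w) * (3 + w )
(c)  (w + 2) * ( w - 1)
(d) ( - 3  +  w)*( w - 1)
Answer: b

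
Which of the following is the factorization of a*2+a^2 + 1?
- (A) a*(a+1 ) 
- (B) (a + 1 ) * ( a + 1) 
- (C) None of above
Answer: B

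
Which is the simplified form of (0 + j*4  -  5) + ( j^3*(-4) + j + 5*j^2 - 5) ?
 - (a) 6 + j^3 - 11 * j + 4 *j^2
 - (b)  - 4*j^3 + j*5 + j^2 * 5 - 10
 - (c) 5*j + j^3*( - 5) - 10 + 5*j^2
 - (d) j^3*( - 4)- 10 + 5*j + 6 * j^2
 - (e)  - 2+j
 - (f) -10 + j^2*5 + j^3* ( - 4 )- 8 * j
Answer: b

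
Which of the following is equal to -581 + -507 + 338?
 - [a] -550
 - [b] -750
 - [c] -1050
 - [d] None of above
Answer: b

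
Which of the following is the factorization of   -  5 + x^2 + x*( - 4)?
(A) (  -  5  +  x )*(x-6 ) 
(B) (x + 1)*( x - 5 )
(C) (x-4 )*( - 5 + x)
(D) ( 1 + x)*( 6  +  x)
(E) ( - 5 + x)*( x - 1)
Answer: B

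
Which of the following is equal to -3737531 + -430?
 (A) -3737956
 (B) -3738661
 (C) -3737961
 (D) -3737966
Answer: C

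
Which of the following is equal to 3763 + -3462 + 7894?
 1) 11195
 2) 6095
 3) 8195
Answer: 3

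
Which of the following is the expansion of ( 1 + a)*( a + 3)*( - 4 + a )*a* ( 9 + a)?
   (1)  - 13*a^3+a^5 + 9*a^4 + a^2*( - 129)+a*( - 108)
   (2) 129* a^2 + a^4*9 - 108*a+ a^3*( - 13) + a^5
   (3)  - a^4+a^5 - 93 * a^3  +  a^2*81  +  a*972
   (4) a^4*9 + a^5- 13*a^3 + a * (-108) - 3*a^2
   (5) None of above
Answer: 1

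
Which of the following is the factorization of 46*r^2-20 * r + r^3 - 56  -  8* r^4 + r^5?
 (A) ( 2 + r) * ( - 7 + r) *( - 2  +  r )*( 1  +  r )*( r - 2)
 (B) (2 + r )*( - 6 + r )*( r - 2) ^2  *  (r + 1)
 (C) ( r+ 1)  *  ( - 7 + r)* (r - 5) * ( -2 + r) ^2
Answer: A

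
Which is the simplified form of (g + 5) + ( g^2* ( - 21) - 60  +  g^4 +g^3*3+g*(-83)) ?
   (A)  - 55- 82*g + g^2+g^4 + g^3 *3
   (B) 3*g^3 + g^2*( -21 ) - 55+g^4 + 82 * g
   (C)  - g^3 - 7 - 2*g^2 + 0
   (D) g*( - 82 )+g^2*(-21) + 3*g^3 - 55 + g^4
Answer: D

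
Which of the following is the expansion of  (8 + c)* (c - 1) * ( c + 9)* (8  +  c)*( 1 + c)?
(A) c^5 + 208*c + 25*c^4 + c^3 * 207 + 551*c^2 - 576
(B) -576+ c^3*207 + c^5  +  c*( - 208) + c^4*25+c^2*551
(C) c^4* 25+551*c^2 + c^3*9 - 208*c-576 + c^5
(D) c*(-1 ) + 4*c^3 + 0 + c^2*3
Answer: B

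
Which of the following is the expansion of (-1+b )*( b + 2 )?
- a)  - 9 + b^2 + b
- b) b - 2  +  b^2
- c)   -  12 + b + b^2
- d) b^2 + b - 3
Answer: b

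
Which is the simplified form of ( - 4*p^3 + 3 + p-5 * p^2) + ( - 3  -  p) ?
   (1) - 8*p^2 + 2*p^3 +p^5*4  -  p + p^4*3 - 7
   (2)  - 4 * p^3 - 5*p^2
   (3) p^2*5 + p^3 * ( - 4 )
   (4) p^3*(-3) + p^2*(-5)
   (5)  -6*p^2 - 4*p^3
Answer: 2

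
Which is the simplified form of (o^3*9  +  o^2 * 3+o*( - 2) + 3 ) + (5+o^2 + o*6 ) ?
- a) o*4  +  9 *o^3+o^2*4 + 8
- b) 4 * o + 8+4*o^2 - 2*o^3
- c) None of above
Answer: a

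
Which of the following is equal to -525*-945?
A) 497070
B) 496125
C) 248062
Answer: B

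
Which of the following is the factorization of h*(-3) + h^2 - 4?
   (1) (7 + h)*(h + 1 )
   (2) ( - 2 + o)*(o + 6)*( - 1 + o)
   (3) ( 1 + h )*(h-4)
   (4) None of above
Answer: 3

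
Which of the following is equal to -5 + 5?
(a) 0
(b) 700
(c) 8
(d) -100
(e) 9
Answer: a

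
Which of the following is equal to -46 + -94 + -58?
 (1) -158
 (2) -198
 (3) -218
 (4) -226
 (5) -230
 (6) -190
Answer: 2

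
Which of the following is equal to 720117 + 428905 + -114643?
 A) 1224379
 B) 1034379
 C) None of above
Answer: B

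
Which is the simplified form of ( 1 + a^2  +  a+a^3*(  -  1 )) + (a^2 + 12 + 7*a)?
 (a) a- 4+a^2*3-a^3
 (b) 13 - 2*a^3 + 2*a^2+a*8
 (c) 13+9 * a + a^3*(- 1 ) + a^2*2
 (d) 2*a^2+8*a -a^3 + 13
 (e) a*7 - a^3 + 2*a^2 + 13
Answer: d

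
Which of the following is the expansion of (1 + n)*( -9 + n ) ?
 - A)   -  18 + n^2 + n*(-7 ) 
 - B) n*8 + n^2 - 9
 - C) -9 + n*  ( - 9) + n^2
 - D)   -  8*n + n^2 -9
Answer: D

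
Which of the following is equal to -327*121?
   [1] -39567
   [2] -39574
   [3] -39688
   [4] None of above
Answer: 1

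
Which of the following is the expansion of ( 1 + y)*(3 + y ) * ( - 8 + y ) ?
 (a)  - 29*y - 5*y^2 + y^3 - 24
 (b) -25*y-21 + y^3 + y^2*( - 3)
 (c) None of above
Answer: c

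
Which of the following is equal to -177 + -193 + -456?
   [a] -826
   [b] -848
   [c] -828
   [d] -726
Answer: a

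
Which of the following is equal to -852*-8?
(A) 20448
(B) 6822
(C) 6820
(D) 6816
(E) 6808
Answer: D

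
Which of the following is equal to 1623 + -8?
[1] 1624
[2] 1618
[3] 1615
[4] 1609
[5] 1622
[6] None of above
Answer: 3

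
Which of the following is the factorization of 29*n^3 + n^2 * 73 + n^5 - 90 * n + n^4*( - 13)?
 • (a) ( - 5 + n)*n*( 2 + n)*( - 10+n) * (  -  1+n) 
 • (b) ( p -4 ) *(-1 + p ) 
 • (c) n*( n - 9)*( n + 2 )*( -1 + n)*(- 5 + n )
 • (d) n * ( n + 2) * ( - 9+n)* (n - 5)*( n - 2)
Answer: c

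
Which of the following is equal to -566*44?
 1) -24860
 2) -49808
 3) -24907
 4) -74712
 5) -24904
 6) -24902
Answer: 5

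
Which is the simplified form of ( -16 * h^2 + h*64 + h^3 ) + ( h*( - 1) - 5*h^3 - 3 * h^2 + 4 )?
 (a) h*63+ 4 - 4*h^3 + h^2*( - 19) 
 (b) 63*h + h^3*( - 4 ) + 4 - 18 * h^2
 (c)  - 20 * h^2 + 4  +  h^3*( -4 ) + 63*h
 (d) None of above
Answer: a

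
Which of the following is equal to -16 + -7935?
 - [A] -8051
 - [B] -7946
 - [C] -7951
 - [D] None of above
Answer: C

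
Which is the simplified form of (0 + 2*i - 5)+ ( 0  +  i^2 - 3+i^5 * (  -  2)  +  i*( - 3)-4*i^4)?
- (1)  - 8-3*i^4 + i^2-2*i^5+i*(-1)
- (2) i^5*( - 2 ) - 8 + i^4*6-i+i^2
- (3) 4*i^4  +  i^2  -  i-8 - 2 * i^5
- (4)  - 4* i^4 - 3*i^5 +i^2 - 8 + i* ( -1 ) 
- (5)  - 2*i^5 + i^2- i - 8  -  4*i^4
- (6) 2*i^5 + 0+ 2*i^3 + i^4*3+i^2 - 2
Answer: 5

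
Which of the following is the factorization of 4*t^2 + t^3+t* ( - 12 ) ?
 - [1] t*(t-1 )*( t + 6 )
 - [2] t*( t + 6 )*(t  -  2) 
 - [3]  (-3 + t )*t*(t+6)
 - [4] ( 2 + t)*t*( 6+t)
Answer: 2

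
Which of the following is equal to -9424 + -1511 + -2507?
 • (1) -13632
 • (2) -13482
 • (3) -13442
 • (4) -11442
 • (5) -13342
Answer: 3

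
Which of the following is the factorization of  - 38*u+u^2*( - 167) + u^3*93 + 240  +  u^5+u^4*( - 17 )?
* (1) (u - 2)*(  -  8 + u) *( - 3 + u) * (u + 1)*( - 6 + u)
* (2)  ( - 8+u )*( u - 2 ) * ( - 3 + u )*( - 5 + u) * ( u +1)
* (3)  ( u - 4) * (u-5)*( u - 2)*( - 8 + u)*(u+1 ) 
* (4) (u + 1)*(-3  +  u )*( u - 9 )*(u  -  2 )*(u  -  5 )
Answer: 2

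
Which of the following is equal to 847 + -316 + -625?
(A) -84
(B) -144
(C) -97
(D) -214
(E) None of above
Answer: E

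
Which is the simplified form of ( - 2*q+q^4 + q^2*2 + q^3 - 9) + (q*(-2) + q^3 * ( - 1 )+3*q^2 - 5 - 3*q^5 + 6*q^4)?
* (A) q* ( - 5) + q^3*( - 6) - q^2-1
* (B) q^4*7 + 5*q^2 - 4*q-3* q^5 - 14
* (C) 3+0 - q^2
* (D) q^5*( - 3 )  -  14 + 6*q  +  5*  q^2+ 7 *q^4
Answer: B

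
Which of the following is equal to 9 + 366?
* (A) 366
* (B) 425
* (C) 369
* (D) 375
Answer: D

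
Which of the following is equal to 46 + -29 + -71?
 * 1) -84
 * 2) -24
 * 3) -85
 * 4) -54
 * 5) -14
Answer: 4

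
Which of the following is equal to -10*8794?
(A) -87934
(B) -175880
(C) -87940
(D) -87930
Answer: C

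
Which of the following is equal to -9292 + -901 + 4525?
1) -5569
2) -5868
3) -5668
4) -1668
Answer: 3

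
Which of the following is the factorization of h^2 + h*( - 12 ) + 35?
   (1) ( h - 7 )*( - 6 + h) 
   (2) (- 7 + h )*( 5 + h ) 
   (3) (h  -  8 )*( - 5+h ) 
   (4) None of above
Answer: 4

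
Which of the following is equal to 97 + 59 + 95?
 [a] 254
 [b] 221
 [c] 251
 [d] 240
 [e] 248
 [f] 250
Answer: c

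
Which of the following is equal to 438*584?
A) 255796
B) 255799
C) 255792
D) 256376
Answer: C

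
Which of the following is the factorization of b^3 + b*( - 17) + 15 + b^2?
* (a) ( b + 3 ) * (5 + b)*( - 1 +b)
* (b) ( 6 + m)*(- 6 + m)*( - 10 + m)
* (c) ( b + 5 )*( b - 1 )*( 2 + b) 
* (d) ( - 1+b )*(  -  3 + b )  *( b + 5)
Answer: d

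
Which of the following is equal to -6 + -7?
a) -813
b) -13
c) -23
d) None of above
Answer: b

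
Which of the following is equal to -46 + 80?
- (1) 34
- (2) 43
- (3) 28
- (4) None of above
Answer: 1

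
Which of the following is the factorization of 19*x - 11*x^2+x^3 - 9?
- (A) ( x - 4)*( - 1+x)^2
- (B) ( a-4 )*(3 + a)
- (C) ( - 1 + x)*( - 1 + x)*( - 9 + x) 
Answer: C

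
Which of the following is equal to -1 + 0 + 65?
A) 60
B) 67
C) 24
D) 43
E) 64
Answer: E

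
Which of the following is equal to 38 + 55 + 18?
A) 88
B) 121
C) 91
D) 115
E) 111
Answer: E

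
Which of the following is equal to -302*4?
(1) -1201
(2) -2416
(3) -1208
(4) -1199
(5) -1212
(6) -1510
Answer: 3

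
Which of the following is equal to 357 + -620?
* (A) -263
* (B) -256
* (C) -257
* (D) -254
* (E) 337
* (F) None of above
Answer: A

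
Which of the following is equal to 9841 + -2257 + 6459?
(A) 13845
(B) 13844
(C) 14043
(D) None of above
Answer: C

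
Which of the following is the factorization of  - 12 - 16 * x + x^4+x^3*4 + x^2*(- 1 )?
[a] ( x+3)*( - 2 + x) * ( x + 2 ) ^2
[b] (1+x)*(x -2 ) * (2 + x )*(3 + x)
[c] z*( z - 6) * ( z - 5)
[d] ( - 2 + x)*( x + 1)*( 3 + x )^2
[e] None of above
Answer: b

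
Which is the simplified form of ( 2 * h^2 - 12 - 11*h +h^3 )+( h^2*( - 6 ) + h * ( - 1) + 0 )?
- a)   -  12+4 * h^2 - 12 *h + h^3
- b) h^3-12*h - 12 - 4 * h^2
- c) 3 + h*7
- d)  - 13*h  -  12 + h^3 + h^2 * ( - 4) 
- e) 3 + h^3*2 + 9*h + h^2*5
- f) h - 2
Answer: b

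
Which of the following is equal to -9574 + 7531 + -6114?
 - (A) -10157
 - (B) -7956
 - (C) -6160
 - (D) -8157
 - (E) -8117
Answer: D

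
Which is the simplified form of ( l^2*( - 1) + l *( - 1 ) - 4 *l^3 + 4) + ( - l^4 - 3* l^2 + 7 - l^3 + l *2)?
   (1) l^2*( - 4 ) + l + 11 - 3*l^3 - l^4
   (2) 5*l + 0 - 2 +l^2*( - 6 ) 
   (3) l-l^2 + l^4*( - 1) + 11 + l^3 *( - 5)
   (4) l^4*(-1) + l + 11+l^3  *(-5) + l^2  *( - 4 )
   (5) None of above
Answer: 4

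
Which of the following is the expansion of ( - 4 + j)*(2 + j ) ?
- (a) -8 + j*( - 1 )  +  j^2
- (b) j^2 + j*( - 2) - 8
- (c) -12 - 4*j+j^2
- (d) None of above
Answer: b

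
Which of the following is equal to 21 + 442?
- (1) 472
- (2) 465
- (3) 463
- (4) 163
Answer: 3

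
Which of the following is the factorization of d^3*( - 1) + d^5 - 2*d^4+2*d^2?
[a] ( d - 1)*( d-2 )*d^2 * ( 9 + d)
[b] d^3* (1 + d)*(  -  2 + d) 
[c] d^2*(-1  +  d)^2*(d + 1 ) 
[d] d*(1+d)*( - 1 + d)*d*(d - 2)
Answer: d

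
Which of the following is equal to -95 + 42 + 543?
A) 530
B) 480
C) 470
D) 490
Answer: D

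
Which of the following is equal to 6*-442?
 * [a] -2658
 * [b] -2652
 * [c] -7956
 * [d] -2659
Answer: b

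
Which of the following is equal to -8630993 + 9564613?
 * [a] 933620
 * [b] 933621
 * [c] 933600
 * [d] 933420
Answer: a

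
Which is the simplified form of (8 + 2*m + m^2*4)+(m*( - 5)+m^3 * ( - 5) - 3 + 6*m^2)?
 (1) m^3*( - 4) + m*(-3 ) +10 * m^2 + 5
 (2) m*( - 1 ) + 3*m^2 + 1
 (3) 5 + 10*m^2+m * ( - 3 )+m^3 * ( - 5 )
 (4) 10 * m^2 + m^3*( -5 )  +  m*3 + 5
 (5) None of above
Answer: 3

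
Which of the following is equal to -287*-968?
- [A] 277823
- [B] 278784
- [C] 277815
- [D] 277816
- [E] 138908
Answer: D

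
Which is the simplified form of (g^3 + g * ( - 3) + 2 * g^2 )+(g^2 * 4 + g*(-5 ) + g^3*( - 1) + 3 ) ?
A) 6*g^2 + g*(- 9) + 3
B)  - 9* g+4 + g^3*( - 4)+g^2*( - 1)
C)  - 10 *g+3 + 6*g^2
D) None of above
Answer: D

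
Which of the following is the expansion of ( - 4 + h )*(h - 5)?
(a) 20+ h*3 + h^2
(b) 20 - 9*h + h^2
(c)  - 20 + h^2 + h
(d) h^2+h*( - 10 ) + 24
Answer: b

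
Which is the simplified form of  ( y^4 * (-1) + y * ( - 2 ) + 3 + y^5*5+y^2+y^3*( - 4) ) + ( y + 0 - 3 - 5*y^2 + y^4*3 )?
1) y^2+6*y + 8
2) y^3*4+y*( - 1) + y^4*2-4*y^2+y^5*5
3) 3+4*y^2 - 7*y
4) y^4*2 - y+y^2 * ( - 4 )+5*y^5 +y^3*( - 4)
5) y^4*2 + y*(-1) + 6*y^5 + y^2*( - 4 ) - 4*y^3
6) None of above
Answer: 4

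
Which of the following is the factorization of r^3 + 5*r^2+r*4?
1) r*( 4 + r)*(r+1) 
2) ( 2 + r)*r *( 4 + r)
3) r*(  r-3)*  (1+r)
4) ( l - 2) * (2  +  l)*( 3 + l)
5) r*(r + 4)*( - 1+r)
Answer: 1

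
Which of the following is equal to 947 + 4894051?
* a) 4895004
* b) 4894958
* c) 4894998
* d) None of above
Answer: c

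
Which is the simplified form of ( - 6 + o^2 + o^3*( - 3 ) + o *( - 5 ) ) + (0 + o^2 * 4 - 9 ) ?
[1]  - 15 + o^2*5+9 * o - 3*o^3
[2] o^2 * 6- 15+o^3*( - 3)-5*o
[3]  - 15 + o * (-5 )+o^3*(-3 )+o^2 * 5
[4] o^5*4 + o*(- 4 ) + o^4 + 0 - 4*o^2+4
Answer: 3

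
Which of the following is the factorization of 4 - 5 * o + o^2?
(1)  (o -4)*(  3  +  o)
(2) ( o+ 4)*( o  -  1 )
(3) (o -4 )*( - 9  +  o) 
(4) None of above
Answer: 4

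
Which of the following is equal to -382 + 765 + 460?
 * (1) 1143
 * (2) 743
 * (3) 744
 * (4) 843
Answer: 4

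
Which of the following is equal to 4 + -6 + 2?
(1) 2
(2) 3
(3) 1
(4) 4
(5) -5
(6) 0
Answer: 6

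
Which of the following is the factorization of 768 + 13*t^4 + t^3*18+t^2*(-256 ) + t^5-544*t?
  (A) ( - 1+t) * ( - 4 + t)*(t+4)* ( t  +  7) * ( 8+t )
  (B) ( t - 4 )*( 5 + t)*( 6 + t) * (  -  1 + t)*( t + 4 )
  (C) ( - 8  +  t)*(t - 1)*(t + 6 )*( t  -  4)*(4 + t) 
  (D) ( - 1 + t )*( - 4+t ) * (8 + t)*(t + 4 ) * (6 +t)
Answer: D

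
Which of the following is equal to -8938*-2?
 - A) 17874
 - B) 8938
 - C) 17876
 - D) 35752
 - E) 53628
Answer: C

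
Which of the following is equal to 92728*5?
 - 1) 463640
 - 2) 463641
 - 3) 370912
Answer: 1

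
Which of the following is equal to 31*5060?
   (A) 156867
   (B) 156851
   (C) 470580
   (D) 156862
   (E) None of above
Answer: E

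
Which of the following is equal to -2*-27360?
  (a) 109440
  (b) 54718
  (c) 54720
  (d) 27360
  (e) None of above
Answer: c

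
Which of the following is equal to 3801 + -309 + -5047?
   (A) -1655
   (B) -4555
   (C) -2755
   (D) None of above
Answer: D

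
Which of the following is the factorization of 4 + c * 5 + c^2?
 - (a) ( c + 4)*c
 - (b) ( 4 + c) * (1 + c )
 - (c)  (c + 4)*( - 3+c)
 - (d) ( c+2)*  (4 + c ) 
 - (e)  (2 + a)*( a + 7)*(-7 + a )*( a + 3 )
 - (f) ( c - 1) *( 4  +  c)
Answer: b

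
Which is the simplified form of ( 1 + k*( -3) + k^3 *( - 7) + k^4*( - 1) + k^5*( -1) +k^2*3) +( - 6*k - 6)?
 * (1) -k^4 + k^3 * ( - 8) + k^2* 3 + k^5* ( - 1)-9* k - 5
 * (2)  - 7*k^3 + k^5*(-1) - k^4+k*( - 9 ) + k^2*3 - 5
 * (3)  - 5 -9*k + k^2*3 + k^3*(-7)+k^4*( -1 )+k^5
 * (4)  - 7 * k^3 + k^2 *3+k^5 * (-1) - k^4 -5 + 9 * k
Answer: 2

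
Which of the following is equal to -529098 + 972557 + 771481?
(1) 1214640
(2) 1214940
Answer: 2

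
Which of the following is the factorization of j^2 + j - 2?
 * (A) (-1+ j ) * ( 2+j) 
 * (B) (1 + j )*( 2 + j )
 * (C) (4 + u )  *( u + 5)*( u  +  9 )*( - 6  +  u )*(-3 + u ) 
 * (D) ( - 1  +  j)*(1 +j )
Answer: A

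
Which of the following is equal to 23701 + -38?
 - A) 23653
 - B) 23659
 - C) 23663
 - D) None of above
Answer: C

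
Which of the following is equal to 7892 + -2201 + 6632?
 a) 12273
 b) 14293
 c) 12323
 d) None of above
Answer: c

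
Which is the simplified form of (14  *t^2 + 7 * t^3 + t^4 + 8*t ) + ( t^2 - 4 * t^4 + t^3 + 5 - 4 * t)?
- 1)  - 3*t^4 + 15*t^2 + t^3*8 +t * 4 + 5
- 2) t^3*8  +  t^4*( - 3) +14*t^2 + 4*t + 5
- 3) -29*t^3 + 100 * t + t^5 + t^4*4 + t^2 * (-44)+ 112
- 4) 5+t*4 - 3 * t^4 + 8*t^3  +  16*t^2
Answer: 1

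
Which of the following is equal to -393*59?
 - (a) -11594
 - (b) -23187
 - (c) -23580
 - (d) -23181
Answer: b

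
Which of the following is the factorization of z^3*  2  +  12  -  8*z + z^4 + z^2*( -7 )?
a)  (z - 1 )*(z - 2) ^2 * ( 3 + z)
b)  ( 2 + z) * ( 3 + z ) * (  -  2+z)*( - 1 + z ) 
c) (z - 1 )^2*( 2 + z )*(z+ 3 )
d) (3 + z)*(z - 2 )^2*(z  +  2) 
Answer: b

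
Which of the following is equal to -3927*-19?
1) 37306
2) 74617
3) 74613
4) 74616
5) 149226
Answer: 3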